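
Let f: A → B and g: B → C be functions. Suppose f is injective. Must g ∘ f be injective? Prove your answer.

not injective

No. Take A = B = C = {0, 1, 2}, f = identity (injective), and g(x) = 0 for every x.
Then (g ∘ f)(0) = 0 = (g ∘ f)(2) with 0 ≠ 2, so g ∘ f is not injective.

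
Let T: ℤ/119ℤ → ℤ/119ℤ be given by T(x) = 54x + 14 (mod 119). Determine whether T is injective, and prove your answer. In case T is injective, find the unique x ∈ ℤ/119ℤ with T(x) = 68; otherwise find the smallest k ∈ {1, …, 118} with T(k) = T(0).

If T(x_1) = T(x_2), then 54x_1 ≡ 54x_2 (mod 119). Because gcd(54, 119) = 1, we may cancel 54 to get x_1 ≡ x_2 (mod 119).
Therefore T is injective.
We now compute 54⁻¹ mod 119 explicitly. Euclid's algorithm: 119 = 2·54 + 11, 54 = 4·11 + 10, 11 = 1·10 + 1; back-substituting gives 1 = 108·54 − 49·119, so 54⁻¹ ≡ 108 (mod 119).
Since T is injective, we find T⁻¹(68): we need 54x ≡ 68 − 14 ≡ 54 (mod 119). Using 54⁻¹ = 108: x ≡ 108·54 = 5832 = 49·119 + 1, so x = 1.
Check: T(1) = 54·1 + 14 = 68 ≡ 68 (mod 119).

1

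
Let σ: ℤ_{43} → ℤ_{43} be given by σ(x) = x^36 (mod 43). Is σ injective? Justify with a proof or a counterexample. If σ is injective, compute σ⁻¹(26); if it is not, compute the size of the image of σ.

8

σ(1) = 1^36 = 1.
σ(6): Repeated squaring mod 43: 6^1 ≡ 6, 6^2 ≡ 6² = 36, 6^4 ≡ 36² = 1296 ≡ 6, 6^8 ≡ 6² = 36, 6^16 ≡ 36² = 1296 ≡ 6, 6^32 ≡ 6² = 36. Since 36 = 32 + 4, 6^36 ≡ 36·6: 36·6 = 216 ≡ 1. So 6^36 ≡ 1 (mod 43).
So σ(1) = σ(6) = 1 while 1 ≠ 6, thus σ is not injective.
Since σ is not injective, we determine |image(σ)|. Computing x^36 mod 43 for each x (by repeated squaring, reducing mod 43 at every step), the values σ(0), σ(1), …, σ(42) are: 0, 1, 41, 21, 4, 35, 1, 1, 35, 11, 16, 11, 41, 35, 41, 4, 16, 16, 21, 4, 11, 21, 21, 11, 4, 21, 16, 16, 4, 41, 35, 41, 11, 16, 11, 35, 1, 1, 35, 4, 21, 41, 1.
The distinct values are {0, 1, 4, 11, 16, 21, 35, 41}; there are 8 of them.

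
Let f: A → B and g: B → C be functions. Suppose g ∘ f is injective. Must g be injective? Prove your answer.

No. Take A = {1, 2, 3}, B = {1, 2, 3, 4}, C = {1, 2, 3, 4}, f(a) = a for each a ∈ A, and g(b) = 3 if b ∈ {3, 4} else g(b) = b.
Then g ∘ f = f is injective (A ⊂ B and f is the inclusion), but g(3) = g(4) = 3 with 3 ≠ 4, so g is not injective.

not injective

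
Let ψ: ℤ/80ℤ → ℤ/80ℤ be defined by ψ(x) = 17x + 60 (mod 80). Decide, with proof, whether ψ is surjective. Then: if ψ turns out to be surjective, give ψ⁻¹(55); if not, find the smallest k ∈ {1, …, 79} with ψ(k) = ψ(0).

75

By definition, ψ is surjective if every y in the codomain equals ψ(x) for some x in the domain.
Since gcd(17, 80) = 1, 17 is invertible modulo 80. Euclid's algorithm: 80 = 4·17 + 12, 17 = 1·12 + 5, 12 = 2·5 + 2, 5 = 2·2 + 1; back-substituting gives 1 = 33·17 − 7·80, so 17⁻¹ ≡ 33 (mod 80).
Then y ↦ 33(y − 60) is a two-sided inverse to ψ, so every y ∈ ℤ/80ℤ has a preimage.
So ψ is surjective.
Since ψ is surjective, we compute ψ⁻¹(55): solve 17x + 60 ≡ 55 (mod 80), i.e. 17x ≡ 75 (mod 80).
Multiplying by 17⁻¹ = 33 gives x ≡ 33·75 = 2475 = 30·80 + 75 ≡ 75 (mod 80).
Check: ψ(75) = 17·75 + 60 = 1335 = 16·80 + 55 ≡ 55 (mod 80).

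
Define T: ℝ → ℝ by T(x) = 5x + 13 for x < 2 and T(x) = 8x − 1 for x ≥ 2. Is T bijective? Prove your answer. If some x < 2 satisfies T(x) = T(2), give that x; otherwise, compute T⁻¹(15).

Both pieces are strictly increasing (slopes 5 and 8), so each is injective on its own interval.
The left piece maps (−∞, 2) onto (−∞, 23); the right piece maps [2, ∞) onto [15, ∞).
These images overlap. In particular T(2) = 15 (right piece), and solving 5x + 13 = 15 on the left piece gives x = 2/5 < 2.
So T(2/5) = T(2) with 2/5 ≠ 2, and T is not injective, hence not bijective. This x = 2/5 is the requested value below 2.

2/5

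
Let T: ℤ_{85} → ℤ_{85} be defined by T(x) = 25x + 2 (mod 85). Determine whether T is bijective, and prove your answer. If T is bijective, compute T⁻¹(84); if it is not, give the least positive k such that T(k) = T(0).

We have gcd(25, 85) = 5 > 1. Taking s = 0 and t = 17: T(0) = 2 and T(17) = 25·17 + 2 = 427 ≡ 2 (mod 85).
So T(0) = T(17) while 0 ≠ 17, hence T is not injective, hence not bijective.
Since T is not bijective, we find the least positive k with T(k) = T(0): this means 25k ≡ 0 (mod 85), i.e. 85 ∣ 25k. Since gcd(25, 85) = 5, dividing through by 5 this holds exactly when 17 ∣ 5k, and as gcd(5, 17) = 1, exactly when 17 ∣ k.
The smallest positive such k is 17.

17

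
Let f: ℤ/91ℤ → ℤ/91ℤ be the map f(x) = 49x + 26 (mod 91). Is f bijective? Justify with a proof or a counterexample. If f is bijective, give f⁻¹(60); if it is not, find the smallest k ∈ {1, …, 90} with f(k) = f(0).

13

By definition, injectivity means: for all u, v in the domain, f(u) = f(v) implies u = v.
We have gcd(49, 91) = 7 > 1. Taking u = 0 and v = 13: f(0) = 26 and f(13) = 49·13 + 26 = 663 ≡ 26 (mod 91).
So f(0) = f(13) while 0 ≠ 13, hence f is not injective, hence not bijective.
Since f is not bijective, we find the least positive k with f(k) = f(0): this means 49k ≡ 0 (mod 91), i.e. 91 ∣ 49k. Since gcd(49, 91) = 7, dividing through by 7 this holds exactly when 13 ∣ 7k, and as gcd(7, 13) = 1, exactly when 13 ∣ k.
The smallest positive such k is 13.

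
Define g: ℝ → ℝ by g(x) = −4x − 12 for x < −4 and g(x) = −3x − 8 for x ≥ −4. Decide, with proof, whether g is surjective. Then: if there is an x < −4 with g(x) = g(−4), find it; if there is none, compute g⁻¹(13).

-25/4

Both pieces are strictly decreasing (slopes −4 and −3), so each is injective on its own interval.
The left piece maps (−∞, −4) onto (4, ∞); the right piece maps [−4, ∞) onto (−∞, 4].
These images together cover ℝ, so g is surjective.
Because the two images are disjoint, no x < −4 has g(x) = g(−4), so we compute g⁻¹(13): 13 lies in (4, ∞), so solve −4x − 12 = 13: x = (13 + 12)/(−4) = −25/4.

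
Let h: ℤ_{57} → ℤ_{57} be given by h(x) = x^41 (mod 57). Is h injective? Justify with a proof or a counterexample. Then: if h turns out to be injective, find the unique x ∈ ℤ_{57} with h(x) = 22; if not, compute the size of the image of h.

10

Computing x^41 mod 57 for each x (by repeated squaring, reducing mod 57 at every step), the values h(0), h(1), …, h(56) are: 0, 1, 32, 15, 55, 47, 24, 49, 50, 54, 22, 26, 27, 52, 29, 21, 4, 44, 18, 19, 20, 51, 34, 17, 9, 43, 11, 12, 16, 41, 45, 46, 14, 48, 40, 23, 6, 37, 38, 39, 13, 53, 36, 28, 5, 30, 31, 35, 3, 7, 8, 33, 10, 2, 42, 25, 56.
Every element of ℤ_{57} appears exactly once in this list, so h is a bijection, and in particular injective.
Since h is injective, we read off the preimage of 22 from the same table: h(10) = 22, so h⁻¹(22) = 10.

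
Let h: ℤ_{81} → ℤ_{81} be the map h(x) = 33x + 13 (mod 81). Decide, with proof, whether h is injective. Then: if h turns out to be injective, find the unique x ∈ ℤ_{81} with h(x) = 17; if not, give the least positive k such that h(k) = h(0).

27

By definition, injectivity means: for all x_1, x_2 in the domain, h(x_1) = h(x_2) implies x_1 = x_2.
We have gcd(33, 81) = 3 > 1. Taking x_1 = 0 and x_2 = 27: h(0) = 13 and h(27) = 33·27 + 13 = 904 ≡ 13 (mod 81).
So h(0) = h(27) while 0 ≠ 27, hence h is not injective.
Since h is not injective, we find the least positive k with h(k) = h(0): this means 33k ≡ 0 (mod 81), i.e. 81 ∣ 33k. Since gcd(33, 81) = 3, dividing through by 3 this holds exactly when 27 ∣ 11k, and as gcd(11, 27) = 1, exactly when 27 ∣ k.
The smallest positive such k is 27.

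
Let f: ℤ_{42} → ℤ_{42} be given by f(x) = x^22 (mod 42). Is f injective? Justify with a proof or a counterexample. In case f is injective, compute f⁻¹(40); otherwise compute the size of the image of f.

f(4): Repeated squaring mod 42: 4^1 ≡ 4, 4^2 ≡ 4² = 16, 4^4 ≡ 16² = 256 ≡ 4, 4^8 ≡ 4² = 16, 4^16 ≡ 16² = 256 ≡ 4. Since 22 = 16 + 4 + 2, 4^22 ≡ 4·4·16: 4·4 = 16, then 16·16 = 256 ≡ 4. So 4^22 ≡ 4 (mod 42).
f(10): Repeated squaring mod 42: 10^1 ≡ 10, 10^2 ≡ 10² = 100 ≡ 16, 10^4 ≡ 16² = 256 ≡ 4, 10^8 ≡ 4² = 16, 10^16 ≡ 16² = 256 ≡ 4. Since 22 = 16 + 4 + 2, 10^22 ≡ 4·4·16: 4·4 = 16, then 16·16 = 256 ≡ 4. So 10^22 ≡ 4 (mod 42).
So f(4) = f(10) = 4 while 4 ≠ 10, therefore f is not injective.
Since f is not injective, we determine |image(f)|. Computing x^22 mod 42 for each x (by repeated squaring, reducing mod 42 at every step), the values f(0), f(1), …, f(41) are: 0, 1, 16, 39, 4, 37, 36, 7, 22, 9, 4, 25, 30, 1, 28, 15, 16, 25, 18, 37, 22, 21, 22, 37, 18, 25, 16, 15, 28, 1, 30, 25, 4, 9, 22, 7, 36, 37, 4, 39, 16, 1.
The distinct values are {0, 1, 4, 7, 9, 15, 16, 18, 21, 22, 25, 28, 30, 36, 37, 39}; there are 16 of them.

16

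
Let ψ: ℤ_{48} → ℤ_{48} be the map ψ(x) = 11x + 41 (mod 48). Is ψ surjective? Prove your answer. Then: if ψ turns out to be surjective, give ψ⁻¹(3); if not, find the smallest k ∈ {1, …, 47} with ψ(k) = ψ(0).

14

Since gcd(11, 48) = 1, 11 is invertible modulo 48. Euclid's algorithm: 48 = 4·11 + 4, 11 = 2·4 + 3, 4 = 1·3 + 1; back-substituting gives 1 = 35·11 − 8·48, so 11⁻¹ ≡ 35 (mod 48).
For any y ∈ ℤ_{48}, x = 35(y − 41) mod 48 satisfies ψ(x) = 11·35(y − 41) + 41 ≡ y (since 11·35 ≡ 1 mod 48). So every y has a preimage.
Therefore ψ is surjective.
Since ψ is surjective, we compute ψ⁻¹(3): solve 11x + 41 ≡ 3 (mod 48), i.e. 11x ≡ 10 (mod 48).
Multiplying by 11⁻¹ = 35 gives x ≡ 35·10 = 350 = 7·48 + 14 ≡ 14 (mod 48).
Check: ψ(14) = 11·14 + 41 = 195 = 4·48 + 3 ≡ 3 (mod 48).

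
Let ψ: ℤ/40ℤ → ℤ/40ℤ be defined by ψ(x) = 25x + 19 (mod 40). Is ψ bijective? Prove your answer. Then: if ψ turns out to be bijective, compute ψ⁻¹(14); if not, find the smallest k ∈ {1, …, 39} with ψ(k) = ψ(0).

8

Recall that injectivity means: for all a, b in the domain, ψ(a) = ψ(b) implies a = b.
We have gcd(25, 40) = 5 > 1. Taking a = 0 and b = 8: ψ(0) = 19 and ψ(8) = 25·8 + 19 = 219 ≡ 19 (mod 40).
So ψ(0) = ψ(8) while 0 ≠ 8, hence ψ is not injective, hence not bijective.
Since ψ is not bijective, we find the least positive k with ψ(k) = ψ(0): this means 25k ≡ 0 (mod 40), i.e. 40 ∣ 25k. Since gcd(25, 40) = 5, dividing through by 5 this holds exactly when 8 ∣ 5k, and as gcd(5, 8) = 1, exactly when 8 ∣ k.
The smallest positive such k is 8.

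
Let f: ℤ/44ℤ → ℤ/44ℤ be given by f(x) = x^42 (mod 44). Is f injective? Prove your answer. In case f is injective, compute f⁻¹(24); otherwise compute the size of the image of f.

f(10): Repeated squaring mod 44: 10^1 ≡ 10, 10^2 ≡ 10² = 100 ≡ 12, 10^4 ≡ 12² = 144 ≡ 12, 10^8 ≡ 12² = 144 ≡ 12, 10^16 ≡ 12² = 144 ≡ 12, 10^32 ≡ 12² = 144 ≡ 12. Since 42 = 32 + 8 + 2, 10^42 ≡ 12·12·12: 12·12 = 144 ≡ 12, then 12·12 = 144 ≡ 12. So 10^42 ≡ 12 (mod 44).
f(12): Repeated squaring mod 44: 12^1 ≡ 12, 12^2 ≡ 12² = 144 ≡ 12, 12^4 ≡ 12² = 144 ≡ 12, 12^8 ≡ 12² = 144 ≡ 12, 12^16 ≡ 12² = 144 ≡ 12, 12^32 ≡ 12² = 144 ≡ 12. Since 42 = 32 + 8 + 2, 12^42 ≡ 12·12·12: 12·12 = 144 ≡ 12, then 12·12 = 144 ≡ 12. So 12^42 ≡ 12 (mod 44).
So f(10) = f(12) = 12 while 10 ≠ 12, thus f is not injective.
Since f is not injective, we determine |image(f)|. Computing x^42 mod 44 for each x (by repeated squaring, reducing mod 44 at every step), the values f(0), f(1), …, f(43) are: 0, 1, 4, 9, 16, 25, 36, 5, 20, 37, 12, 33, 12, 37, 20, 5, 36, 25, 16, 9, 4, 1, 0, 1, 4, 9, 16, 25, 36, 5, 20, 37, 12, 33, 12, 37, 20, 5, 36, 25, 16, 9, 4, 1.
The distinct values are {0, 1, 4, 5, 9, 12, 16, 20, 25, 33, 36, 37}; there are 12 of them.

12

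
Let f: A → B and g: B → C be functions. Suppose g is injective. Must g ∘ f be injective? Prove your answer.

No. Take A = {0, 1}, B = C = {0, 1, 2}, f(0) = f(1) = 0, and g = identity (injective).
Then (g ∘ f)(0) = (g ∘ f)(1) = 0 with 0 ≠ 1, so g ∘ f is not injective.

not injective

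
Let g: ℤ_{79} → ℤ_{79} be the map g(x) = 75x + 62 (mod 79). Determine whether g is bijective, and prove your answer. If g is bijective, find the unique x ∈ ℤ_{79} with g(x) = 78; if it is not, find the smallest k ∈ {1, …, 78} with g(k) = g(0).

If g(a) = g(b), then 75a ≡ 75b (mod 79). Because gcd(75, 79) = 1, we may cancel 75 to get a ≡ b (mod 79).
We now compute 75⁻¹ mod 79 explicitly. Euclid's algorithm: 79 = 1·75 + 4, 75 = 18·4 + 3, 4 = 1·3 + 1; back-substituting gives 1 = 59·75 − 56·79, so 75⁻¹ ≡ 59 (mod 79).
For any y ∈ ℤ_{79}, x = 59(y − 62) mod 79 satisfies g(x) = 75·59(y − 62) + 62 ≡ y (since 75·59 ≡ 1 mod 79). So every y has a preimage.
Hence g is bijective.
Since g is bijective, we compute g⁻¹(78): solve 75x + 62 ≡ 78 (mod 79), i.e. 75x ≡ 16 (mod 79).
Multiplying by 75⁻¹ = 59 gives x ≡ 59·16 = 944 = 11·79 + 75 ≡ 75 (mod 79).
Check: g(75) = 75·75 + 62 = 5687 = 71·79 + 78 ≡ 78 (mod 79).

75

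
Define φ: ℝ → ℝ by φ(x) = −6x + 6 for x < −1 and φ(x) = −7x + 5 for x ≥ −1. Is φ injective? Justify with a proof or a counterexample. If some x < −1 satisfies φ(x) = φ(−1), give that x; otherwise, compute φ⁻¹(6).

Both pieces are strictly decreasing (slopes −6 and −7), so each is injective on its own interval.
The left piece maps (−∞, −1) onto (12, ∞); the right piece maps [−1, ∞) onto (−∞, 12].
These images are disjoint, so no value is attained by both pieces. Hence φ is injective.
Because the two images are disjoint, no x < −1 has φ(x) = φ(−1), so we compute φ⁻¹(6): 6 lies in (−∞, 12], so solve −7x + 5 = 6: x = (6 − 5)/(−7) = −1/7.

-1/7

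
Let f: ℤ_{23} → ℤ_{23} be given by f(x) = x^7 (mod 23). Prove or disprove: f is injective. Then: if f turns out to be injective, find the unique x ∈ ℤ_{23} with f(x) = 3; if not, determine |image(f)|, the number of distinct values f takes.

Since 23 is prime, the nonzero elements of ℤ_{23} form a cyclic group of order 22.
As gcd(7, 22) = 1, raising to the 7th power is a bijection on this group: if u^7 ≡ v^7 then (uv^{−1})^7 = 1, and the only element of order dividing gcd(7, 22) = 1 is 1, so u = v.
With f(0) = 0 this makes f injective on all of ℤ_{23}, hence bijective (finite equal-size domain and codomain). In particular f is injective.
Since f is injective, we find the preimage of 3. The inverse of x ↦ x^7 on (ℤ_{23})^× is x ↦ x^19, because 7·19 = 133 = 6·22 + 1 ≡ 1 (mod 22) and x^{22} = 1 for x ≠ 0 (Fermat). So f⁻¹(3) = 3^19 mod 23.
Repeated squaring mod 23: 3^1 ≡ 3, 3^2 ≡ 3² = 9, 3^4 ≡ 9² = 81 ≡ 12, 3^8 ≡ 12² = 144 ≡ 6, 3^16 ≡ 6² = 36 ≡ 13. Since 19 = 16 + 2 + 1, 3^19 ≡ 13·9·3: 13·9 = 117 ≡ 2, then 2·3 = 6. So 3^19 ≡ 6 (mod 23).
Hence f⁻¹(3) = 6.

6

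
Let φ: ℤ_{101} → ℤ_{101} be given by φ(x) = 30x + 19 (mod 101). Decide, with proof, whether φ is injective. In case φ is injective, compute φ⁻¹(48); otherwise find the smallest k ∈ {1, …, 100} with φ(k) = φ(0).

38

Recall: injectivity means: for all x_1, x_2 in the domain, φ(x_1) = φ(x_2) implies x_1 = x_2.
If φ(x_1) = φ(x_2), then 30x_1 ≡ 30x_2 (mod 101). Because gcd(30, 101) = 1, we may cancel 30 to get x_1 ≡ x_2 (mod 101).
So φ is injective.
We now compute 30⁻¹ mod 101 explicitly. Euclid's algorithm: 101 = 3·30 + 11, 30 = 2·11 + 8, 11 = 1·8 + 3, 8 = 2·3 + 2, 3 = 1·2 + 1; back-substituting gives 1 = 64·30 − 19·101, so 30⁻¹ ≡ 64 (mod 101).
Since φ is injective, we compute φ⁻¹(48): solve 30x + 19 ≡ 48 (mod 101), i.e. 30x ≡ 29 (mod 101).
Multiplying by 30⁻¹ = 64 gives x ≡ 64·29 = 1856 = 18·101 + 38 ≡ 38 (mod 101).
Check: φ(38) = 30·38 + 19 = 1159 = 11·101 + 48 ≡ 48 (mod 101).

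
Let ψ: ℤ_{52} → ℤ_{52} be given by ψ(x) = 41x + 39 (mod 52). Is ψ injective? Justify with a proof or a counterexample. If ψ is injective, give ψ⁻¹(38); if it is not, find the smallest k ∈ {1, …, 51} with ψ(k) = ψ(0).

19

Suppose ψ(a) = ψ(b) in ℤ_{52}. Then 41a + 39 ≡ 41b + 39 (mod 52), thus 41(a − b) ≡ 0 (mod 52).
Since gcd(41, 52) = 1, 41 is invertible modulo 52, thus a − b ≡ 0 (mod 52), i.e. a = b.
Therefore ψ is injective.
We now compute 41⁻¹ mod 52 explicitly. Euclid's algorithm: 52 = 1·41 + 11, 41 = 3·11 + 8, 11 = 1·8 + 3, 8 = 2·3 + 2, 3 = 1·2 + 1; back-substituting gives 1 = 33·41 − 26·52, so 41⁻¹ ≡ 33 (mod 52).
Since ψ is injective, we compute ψ⁻¹(38): solve 41x + 39 ≡ 38 (mod 52), i.e. 41x ≡ 51 (mod 52).
Multiplying by 41⁻¹ = 33 gives x ≡ 33·51 = 1683 = 32·52 + 19 ≡ 19 (mod 52).
Check: ψ(19) = 41·19 + 39 = 818 = 15·52 + 38 ≡ 38 (mod 52).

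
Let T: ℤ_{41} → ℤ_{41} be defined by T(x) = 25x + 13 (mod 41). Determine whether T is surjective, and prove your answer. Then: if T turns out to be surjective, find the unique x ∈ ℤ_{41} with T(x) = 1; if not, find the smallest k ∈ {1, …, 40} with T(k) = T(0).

11

Recall: surjectivity means every element of the codomain has a preimage under T.
Since gcd(25, 41) = 1, 25 is invertible modulo 41. Euclid's algorithm: 41 = 1·25 + 16, 25 = 1·16 + 9, 16 = 1·9 + 7, 9 = 1·7 + 2, 7 = 3·2 + 1; back-substituting gives 1 = 23·25 − 14·41, so 25⁻¹ ≡ 23 (mod 41).
For any y ∈ ℤ_{41}, x = 23(y − 13) mod 41 satisfies T(x) = 25·23(y − 13) + 13 ≡ y (since 25·23 ≡ 1 mod 41). So every y has a preimage.
Hence T is surjective.
Since T is surjective, we find T⁻¹(1): we need 25x ≡ 1 − 13 ≡ 29 (mod 41). Using 25⁻¹ = 23: x ≡ 23·29 = 667 = 16·41 + 11, so x = 11.
Check: T(11) = 25·11 + 13 = 288 = 7·41 + 1 ≡ 1 (mod 41).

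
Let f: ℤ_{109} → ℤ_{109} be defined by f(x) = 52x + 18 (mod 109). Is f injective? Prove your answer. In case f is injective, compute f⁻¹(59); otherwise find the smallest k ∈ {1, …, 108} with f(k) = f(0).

49

By definition, f is injective when f(a) = f(b) forces a = b.
If f(a) = f(b), then 52a ≡ 52b (mod 109). Because gcd(52, 109) = 1, we may cancel 52 to get a ≡ b (mod 109).
So f is injective.
We now compute 52⁻¹ mod 109 explicitly. Euclid's algorithm: 109 = 2·52 + 5, 52 = 10·5 + 2, 5 = 2·2 + 1; back-substituting gives 1 = 65·52 − 31·109, so 52⁻¹ ≡ 65 (mod 109).
Since f is injective, we find f⁻¹(59): we need 52x ≡ 59 − 18 ≡ 41 (mod 109). Using 52⁻¹ = 65: x ≡ 65·41 = 2665 = 24·109 + 49, so x = 49.
Check: f(49) = 52·49 + 18 = 2566 = 23·109 + 59 ≡ 59 (mod 109).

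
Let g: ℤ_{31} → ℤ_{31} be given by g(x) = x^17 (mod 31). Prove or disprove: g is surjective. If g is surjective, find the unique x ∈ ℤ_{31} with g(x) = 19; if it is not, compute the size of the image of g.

Since 31 is prime, the nonzero elements of ℤ_{31} form a cyclic group of order 30.
As gcd(17, 30) = 1, raising to the 17th power is a bijection on this group: if x_1^17 ≡ x_2^17 then (x_1x_2^{−1})^17 = 1, and the only element of order dividing gcd(17, 30) = 1 is 1, so x_1 = x_2.
With g(0) = 0 this makes g injective on all of ℤ_{31}, hence bijective (finite equal-size domain and codomain). In particular g is surjective.
Since g is surjective, we find the preimage of 19. The inverse of x ↦ x^17 on (ℤ_{31})^× is x ↦ x^23, because 17·23 = 391 = 13·30 + 1 ≡ 1 (mod 30) and x^{30} = 1 for x ≠ 0 (Fermat). So g⁻¹(19) = 19^23 mod 31.
Repeated squaring mod 31: 19^1 ≡ 19, 19^2 ≡ 19² = 361 ≡ 20, 19^4 ≡ 20² = 400 ≡ 28, 19^8 ≡ 28² = 784 ≡ 9, 19^16 ≡ 9² = 81 ≡ 19. Since 23 = 16 + 4 + 2 + 1, 19^23 ≡ 19·28·20·19: 19·28 = 532 ≡ 5, then 5·20 = 100 ≡ 7, then 7·19 = 133 ≡ 9. So 19^23 ≡ 9 (mod 31).
Hence g⁻¹(19) = 9.

9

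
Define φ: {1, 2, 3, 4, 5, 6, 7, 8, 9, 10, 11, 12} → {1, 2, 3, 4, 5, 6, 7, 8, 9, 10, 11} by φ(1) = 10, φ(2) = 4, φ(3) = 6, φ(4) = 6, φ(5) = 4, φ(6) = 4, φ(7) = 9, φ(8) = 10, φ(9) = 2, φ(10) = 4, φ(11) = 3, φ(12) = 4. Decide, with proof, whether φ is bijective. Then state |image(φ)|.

φ(3) = 6 = φ(4) with 3 ≠ 4, so φ is not injective, hence not bijective.
The image of φ is {2, 3, 4, 6, 9, 10}, which has 6 elements.

6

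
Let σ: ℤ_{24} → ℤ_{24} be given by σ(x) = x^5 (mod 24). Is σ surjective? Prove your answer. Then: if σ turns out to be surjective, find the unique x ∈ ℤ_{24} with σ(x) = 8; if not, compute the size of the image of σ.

15

σ(0) = 0^5 = 0.
σ(6): Repeated squaring mod 24: 6^1 ≡ 6, 6^2 ≡ 6² = 36 ≡ 12, 6^4 ≡ 12² = 144 ≡ 0. Since 5 = 4 + 1, 6^5 ≡ 0·6: 0·6 = 0. So 6^5 ≡ 0 (mod 24).
So σ(0) = σ(6) = 0 while 0 ≠ 6, therefore σ is not injective.
A non-injective map from the 24-element set ℤ_{24} to itself takes at most 23 distinct values, so it cannot be surjective. Thus σ is not surjective.
Since σ is not surjective, we determine |image(σ)|. Computing x^5 mod 24 for each x (by repeated squaring, reducing mod 24 at every step), the values σ(0), σ(1), …, σ(23) are: 0, 1, 8, 3, 16, 5, 0, 7, 8, 9, 16, 11, 0, 13, 8, 15, 16, 17, 0, 19, 8, 21, 16, 23.
The distinct values are {0, 1, 3, 5, 7, 8, 9, 11, 13, 15, 16, 17, 19, 21, 23}; there are 15 of them.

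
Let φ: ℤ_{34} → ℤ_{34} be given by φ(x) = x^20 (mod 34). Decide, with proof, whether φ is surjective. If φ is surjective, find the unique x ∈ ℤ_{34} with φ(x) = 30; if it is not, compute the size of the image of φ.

10

φ(3): Repeated squaring mod 34: 3^1 ≡ 3, 3^2 ≡ 3² = 9, 3^4 ≡ 9² = 81 ≡ 13, 3^8 ≡ 13² = 169 ≡ 33, 3^16 ≡ 33² = 1089 ≡ 1. Since 20 = 16 + 4, 3^20 ≡ 1·13: 1·13 = 13. So 3^20 ≡ 13 (mod 34).
φ(5): Repeated squaring mod 34: 5^1 ≡ 5, 5^2 ≡ 5² = 25, 5^4 ≡ 25² = 625 ≡ 13, 5^8 ≡ 13² = 169 ≡ 33, 5^16 ≡ 33² = 1089 ≡ 1. Since 20 = 16 + 4, 5^20 ≡ 1·13: 1·13 = 13. So 5^20 ≡ 13 (mod 34).
So φ(3) = φ(5) = 13 while 3 ≠ 5, thus φ is not injective.
A non-injective map from the 34-element set ℤ_{34} to itself takes at most 33 distinct values, so it cannot be surjective. Therefore φ is not surjective.
Since φ is not surjective, we determine |image(φ)|. Computing x^20 mod 34 for each x (by repeated squaring, reducing mod 34 at every step), the values φ(0), φ(1), …, φ(33) are: 0, 1, 16, 13, 18, 13, 4, 21, 16, 33, 4, 21, 30, 1, 30, 33, 18, 17, 18, 33, 30, 1, 30, 21, 4, 33, 16, 21, 4, 13, 18, 13, 16, 1.
The distinct values are {0, 1, 4, 13, 16, 17, 18, 21, 30, 33}; there are 10 of them.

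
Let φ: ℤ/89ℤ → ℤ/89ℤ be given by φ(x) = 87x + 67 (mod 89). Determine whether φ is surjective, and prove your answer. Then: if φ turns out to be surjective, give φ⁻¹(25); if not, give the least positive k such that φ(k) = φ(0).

21

Recall that surjectivity means every element of the codomain has a preimage under φ.
Since gcd(87, 89) = 1, 87 is invertible modulo 89. Euclid's algorithm: 89 = 1·87 + 2, 87 = 43·2 + 1; back-substituting gives 1 = 44·87 − 43·89, so 87⁻¹ ≡ 44 (mod 89).
For any y ∈ ℤ/89ℤ, x = 44(y − 67) mod 89 satisfies φ(x) = 87·44(y − 67) + 67 ≡ y (since 87·44 ≡ 1 mod 89). So every y has a preimage.
Hence φ is surjective.
Since φ is surjective, we find φ⁻¹(25): we need 87x ≡ 25 − 67 ≡ 47 (mod 89). Using 87⁻¹ = 44: x ≡ 44·47 = 2068 = 23·89 + 21, so x = 21.
Check: φ(21) = 87·21 + 67 = 1894 = 21·89 + 25 ≡ 25 (mod 89).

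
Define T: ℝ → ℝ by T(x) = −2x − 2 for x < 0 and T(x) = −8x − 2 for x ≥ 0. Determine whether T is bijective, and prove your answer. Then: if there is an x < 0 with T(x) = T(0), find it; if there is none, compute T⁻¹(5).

Both pieces are strictly decreasing (slopes −2 and −8), so each is injective on its own interval.
The left piece maps (−∞, 0) onto (−2, ∞); the right piece maps [0, ∞) onto (−∞, −2].
Since −2 = −2, the images partition ℝ: T is injective and surjective, hence bijective.
Because the two images are disjoint, no x < 0 has T(x) = T(0), so we compute T⁻¹(5): 5 lies in (−2, ∞), so solve −2x − 2 = 5: x = (5 + 2)/(−2) = −7/2.

-7/2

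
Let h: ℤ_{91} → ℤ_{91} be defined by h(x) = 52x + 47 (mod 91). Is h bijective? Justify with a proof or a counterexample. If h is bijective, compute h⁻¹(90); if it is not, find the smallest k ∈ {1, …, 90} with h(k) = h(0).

7

We have gcd(52, 91) = 13 > 1. Taking x_1 = 0 and x_2 = 7: h(0) = 47 and h(7) = 52·7 + 47 = 411 ≡ 47 (mod 91).
So h(0) = h(7) while 0 ≠ 7, hence h is not injective, hence not bijective.
Since h is not bijective, we find the least positive k with h(k) = h(0): this means 52k ≡ 0 (mod 91), i.e. 91 ∣ 52k. Since gcd(52, 91) = 13, dividing through by 13 this holds exactly when 7 ∣ 4k, and as gcd(4, 7) = 1, exactly when 7 ∣ k.
The smallest positive such k is 7.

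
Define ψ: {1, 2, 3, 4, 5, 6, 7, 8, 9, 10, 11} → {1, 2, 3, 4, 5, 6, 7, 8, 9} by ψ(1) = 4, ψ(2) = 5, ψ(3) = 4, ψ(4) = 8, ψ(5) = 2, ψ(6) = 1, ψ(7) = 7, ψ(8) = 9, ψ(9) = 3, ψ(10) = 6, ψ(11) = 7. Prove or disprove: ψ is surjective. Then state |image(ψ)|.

9

Every element of the codomain has a preimage: 1 = ψ(6), 2 = ψ(5), 3 = ψ(9), 4 = ψ(1), 5 = ψ(2), 6 = ψ(10), 7 = ψ(7), 8 = ψ(4), 9 = ψ(8).
So ψ is surjective.
The image of ψ is {1, 2, 3, 4, 5, 6, 7, 8, 9}, which has 9 elements.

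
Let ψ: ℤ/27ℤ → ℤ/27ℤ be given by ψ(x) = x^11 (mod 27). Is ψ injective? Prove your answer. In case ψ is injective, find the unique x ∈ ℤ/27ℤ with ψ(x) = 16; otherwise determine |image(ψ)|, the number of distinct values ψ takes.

ψ(0) = 0^11 = 0.
ψ(3): Repeated squaring mod 27: 3^1 ≡ 3, 3^2 ≡ 3² = 9, 3^4 ≡ 9² = 81 ≡ 0, 3^8 ≡ 0² = 0. Since 11 = 8 + 2 + 1, 3^11 ≡ 0·9·3: 0·9 = 0, then 0·3 = 0. So 3^11 ≡ 0 (mod 27).
So ψ(0) = ψ(3) = 0 while 0 ≠ 3, therefore ψ is not injective.
Since ψ is not injective, we determine |image(ψ)|. Computing x^11 mod 27 for each x (by repeated squaring, reducing mod 27 at every step), the values ψ(0), ψ(1), …, ψ(26) are: 0, 1, 23, 0, 16, 2, 0, 22, 17, 0, 19, 14, 0, 7, 20, 0, 13, 8, 0, 10, 5, 0, 25, 11, 0, 4, 26.
The distinct values are {0, 1, 2, 4, 5, 7, 8, 10, 11, 13, 14, 16, 17, 19, 20, 22, 23, 25, 26}; there are 19 of them.

19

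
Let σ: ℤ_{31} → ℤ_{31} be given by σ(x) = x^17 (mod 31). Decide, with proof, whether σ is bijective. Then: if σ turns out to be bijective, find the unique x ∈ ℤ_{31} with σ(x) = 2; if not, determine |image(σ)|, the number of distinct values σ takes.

8

Since 31 is prime, the nonzero elements of ℤ_{31} form a cyclic group of order 30.
As gcd(17, 30) = 1, raising to the 17th power is a bijection on this group: if x_1^17 ≡ x_2^17 then (x_1x_2^{−1})^17 = 1, and the only element of order dividing gcd(17, 30) = 1 is 1, so x_1 = x_2.
With σ(0) = 0 this makes σ injective on all of ℤ_{31}, hence bijective (finite equal-size domain and codomain). In particular σ is bijective.
Since σ is bijective, we find the preimage of 2. The inverse of x ↦ x^17 on (ℤ_{31})^× is x ↦ x^23, because 17·23 = 391 = 13·30 + 1 ≡ 1 (mod 30) and x^{30} = 1 for x ≠ 0 (Fermat). So σ⁻¹(2) = 2^23 mod 31.
Repeated squaring mod 31: 2^1 ≡ 2, 2^2 ≡ 2² = 4, 2^4 ≡ 4² = 16, 2^8 ≡ 16² = 256 ≡ 8, 2^16 ≡ 8² = 64 ≡ 2. Since 23 = 16 + 4 + 2 + 1, 2^23 ≡ 2·16·4·2: 2·16 = 32 ≡ 1, then 1·4 = 4, then 4·2 = 8. So 2^23 ≡ 8 (mod 31).
Hence σ⁻¹(2) = 8.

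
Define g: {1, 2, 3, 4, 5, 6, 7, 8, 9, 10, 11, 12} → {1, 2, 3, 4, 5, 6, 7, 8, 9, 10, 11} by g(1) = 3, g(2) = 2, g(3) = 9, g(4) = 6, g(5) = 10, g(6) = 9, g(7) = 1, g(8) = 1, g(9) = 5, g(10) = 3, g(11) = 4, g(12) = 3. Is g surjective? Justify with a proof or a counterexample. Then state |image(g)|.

No element maps to 7, so g is not surjective.
The image of g is {1, 2, 3, 4, 5, 6, 9, 10}, which has 8 elements.

8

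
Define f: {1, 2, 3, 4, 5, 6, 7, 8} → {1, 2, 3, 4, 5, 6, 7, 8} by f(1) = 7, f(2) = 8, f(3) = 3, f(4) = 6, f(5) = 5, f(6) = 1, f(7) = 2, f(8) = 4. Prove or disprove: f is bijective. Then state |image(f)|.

The values 7, 8, 3, 6, 5, 1, 2, 4 are a permutation of {1, 2, 3, 4, 5, 6, 7, 8}: each element appears exactly once.
So f is injective and surjective, hence bijective.
The image of f is {1, 2, 3, 4, 5, 6, 7, 8}, which has 8 elements.

8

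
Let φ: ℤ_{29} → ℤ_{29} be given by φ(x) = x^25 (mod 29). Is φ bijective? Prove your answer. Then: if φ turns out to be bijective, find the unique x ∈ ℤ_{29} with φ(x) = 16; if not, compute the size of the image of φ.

24

Since 29 is prime, the nonzero elements of ℤ_{29} form a cyclic group of order 28.
As gcd(25, 28) = 1, raising to the 25th power is a bijection on this group: if a^25 ≡ b^25 then (ab^{−1})^25 = 1, and the only element of order dividing gcd(25, 28) = 1 is 1, so a = b.
With φ(0) = 0 this makes φ injective on all of ℤ_{29}, hence bijective (finite equal-size domain and codomain). In particular φ is bijective.
Since φ is bijective, we find the preimage of 16. The inverse of x ↦ x^25 on (ℤ_{29})^× is x ↦ x^9, because 25·9 = 225 = 8·28 + 1 ≡ 1 (mod 28) and x^{28} = 1 for x ≠ 0 (Fermat). So φ⁻¹(16) = 16^9 mod 29.
Repeated squaring mod 29: 16^1 ≡ 16, 16^2 ≡ 16² = 256 ≡ 24, 16^4 ≡ 24² = 576 ≡ 25, 16^8 ≡ 25² = 625 ≡ 16. Since 9 = 8 + 1, 16^9 ≡ 16·16: 16·16 = 256 ≡ 24. So 16^9 ≡ 24 (mod 29).
Hence φ⁻¹(16) = 24.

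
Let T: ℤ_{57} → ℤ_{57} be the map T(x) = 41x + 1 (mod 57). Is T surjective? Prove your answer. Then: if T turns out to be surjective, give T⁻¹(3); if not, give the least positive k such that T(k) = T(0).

7

Recall: T is surjective if every y in the codomain equals T(x) for some x in the domain.
Since gcd(41, 57) = 1, 41 is invertible modulo 57. Euclid's algorithm: 57 = 1·41 + 16, 41 = 2·16 + 9, 16 = 1·9 + 7, 9 = 1·7 + 2, 7 = 3·2 + 1; back-substituting gives 1 = 32·41 − 23·57, so 41⁻¹ ≡ 32 (mod 57).
For any y ∈ ℤ_{57}, x = 32(y − 1) mod 57 satisfies T(x) = 41·32(y − 1) + 1 ≡ y (since 41·32 ≡ 1 mod 57). So every y has a preimage.
Therefore T is surjective.
Since T is surjective, we find T⁻¹(3): we need 41x ≡ 3 − 1 ≡ 2 (mod 57). Using 41⁻¹ = 32: x ≡ 32·2 = 64 = 1·57 + 7, so x = 7.
Check: T(7) = 41·7 + 1 = 288 = 5·57 + 3 ≡ 3 (mod 57).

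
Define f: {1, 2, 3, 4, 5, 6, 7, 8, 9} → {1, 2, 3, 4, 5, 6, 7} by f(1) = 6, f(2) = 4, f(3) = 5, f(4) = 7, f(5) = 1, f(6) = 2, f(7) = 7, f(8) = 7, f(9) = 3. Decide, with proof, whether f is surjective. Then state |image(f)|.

7

Every element of the codomain has a preimage: 1 = f(5), 2 = f(6), 3 = f(9), 4 = f(2), 5 = f(3), 6 = f(1), 7 = f(4).
Therefore f is surjective.
The image of f is {1, 2, 3, 4, 5, 6, 7}, which has 7 elements.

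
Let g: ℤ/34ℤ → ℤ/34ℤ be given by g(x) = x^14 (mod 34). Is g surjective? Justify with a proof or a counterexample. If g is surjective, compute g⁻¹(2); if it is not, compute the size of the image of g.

18

g(16): Repeated squaring mod 34: 16^1 ≡ 16, 16^2 ≡ 16² = 256 ≡ 18, 16^4 ≡ 18² = 324 ≡ 18, 16^8 ≡ 18² = 324 ≡ 18. Since 14 = 8 + 4 + 2, 16^14 ≡ 18·18·18: 18·18 = 324 ≡ 18, then 18·18 = 324 ≡ 18. So 16^14 ≡ 18 (mod 34).
g(18): Repeated squaring mod 34: 18^1 ≡ 18, 18^2 ≡ 18² = 324 ≡ 18, 18^4 ≡ 18² = 324 ≡ 18, 18^8 ≡ 18² = 324 ≡ 18. Since 14 = 8 + 4 + 2, 18^14 ≡ 18·18·18: 18·18 = 324 ≡ 18, then 18·18 = 324 ≡ 18. So 18^14 ≡ 18 (mod 34).
So g(16) = g(18) = 18 while 16 ≠ 18, therefore g is not injective.
A non-injective map from the 34-element set ℤ/34ℤ to itself takes at most 33 distinct values, so it cannot be surjective. Hence g is not surjective.
Since g is not surjective, we determine |image(g)|. Computing x^14 mod 34 for each x (by repeated squaring, reducing mod 34 at every step), the values g(0), g(1), …, g(33) are: 0, 1, 30, 19, 16, 15, 26, 25, 4, 21, 8, 9, 32, 33, 2, 13, 18, 17, 18, 13, 2, 33, 32, 9, 8, 21, 4, 25, 26, 15, 16, 19, 30, 1.
The distinct values are {0, 1, 2, 4, 8, 9, 13, 15, 16, 17, 18, 19, 21, 25, 26, 30, 32, 33}; there are 18 of them.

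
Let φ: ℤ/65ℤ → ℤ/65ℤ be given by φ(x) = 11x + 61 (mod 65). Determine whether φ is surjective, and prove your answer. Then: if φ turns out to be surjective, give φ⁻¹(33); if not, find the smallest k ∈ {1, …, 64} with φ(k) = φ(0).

27

Since gcd(11, 65) = 1, 11 is invertible modulo 65. Euclid's algorithm: 65 = 5·11 + 10, 11 = 1·10 + 1; back-substituting gives 1 = 6·11 − 1·65, so 11⁻¹ ≡ 6 (mod 65).
Then y ↦ 6(y − 61) is a two-sided inverse to φ, so every y ∈ ℤ/65ℤ has a preimage.
Thus φ is surjective.
Since φ is surjective, we compute φ⁻¹(33): solve 11x + 61 ≡ 33 (mod 65), i.e. 11x ≡ 37 (mod 65).
Multiplying by 11⁻¹ = 6 gives x ≡ 6·37 = 222 = 3·65 + 27 ≡ 27 (mod 65).
Check: φ(27) = 11·27 + 61 = 358 = 5·65 + 33 ≡ 33 (mod 65).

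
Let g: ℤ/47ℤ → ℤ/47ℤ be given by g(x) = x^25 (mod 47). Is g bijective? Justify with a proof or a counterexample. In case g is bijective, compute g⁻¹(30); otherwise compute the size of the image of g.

Since 47 is prime, the nonzero elements of ℤ/47ℤ form a cyclic group of order 46.
As gcd(25, 46) = 1, raising to the 25th power is a bijection on this group: if a^25 ≡ b^25 then (ab^{−1})^25 = 1, and the only element of order dividing gcd(25, 46) = 1 is 1, so a = b.
With g(0) = 0 this makes g injective on all of ℤ/47ℤ, hence bijective (finite equal-size domain and codomain). In particular g is bijective.
Since g is bijective, we find the preimage of 30. The inverse of x ↦ x^25 on (ℤ/47ℤ)^× is x ↦ x^35, because 25·35 = 875 = 19·46 + 1 ≡ 1 (mod 46) and x^{46} = 1 for x ≠ 0 (Fermat). So g⁻¹(30) = 30^35 mod 47.
Repeated squaring mod 47: 30^1 ≡ 30, 30^2 ≡ 30² = 900 ≡ 7, 30^4 ≡ 7² = 49 ≡ 2, 30^8 ≡ 2² = 4, 30^16 ≡ 4² = 16, 30^32 ≡ 16² = 256 ≡ 21. Since 35 = 32 + 2 + 1, 30^35 ≡ 21·7·30: 21·7 = 147 ≡ 6, then 6·30 = 180 ≡ 39. So 30^35 ≡ 39 (mod 47).
Hence g⁻¹(30) = 39.

39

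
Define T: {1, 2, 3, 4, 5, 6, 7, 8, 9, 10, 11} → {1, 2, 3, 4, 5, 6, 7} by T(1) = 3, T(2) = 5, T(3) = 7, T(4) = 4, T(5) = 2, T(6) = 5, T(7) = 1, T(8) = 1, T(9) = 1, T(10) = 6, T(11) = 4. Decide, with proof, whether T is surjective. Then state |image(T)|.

Every element of the codomain has a preimage: 1 = T(7), 2 = T(5), 3 = T(1), 4 = T(4), 5 = T(2), 6 = T(10), 7 = T(3).
Thus T is surjective.
The image of T is {1, 2, 3, 4, 5, 6, 7}, which has 7 elements.

7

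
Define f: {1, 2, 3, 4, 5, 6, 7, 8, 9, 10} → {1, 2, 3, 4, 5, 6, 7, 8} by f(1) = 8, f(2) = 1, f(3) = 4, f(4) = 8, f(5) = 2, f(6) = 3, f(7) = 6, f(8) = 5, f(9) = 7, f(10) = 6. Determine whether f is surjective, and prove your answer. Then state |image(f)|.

Every element of the codomain has a preimage: 1 = f(2), 2 = f(5), 3 = f(6), 4 = f(3), 5 = f(8), 6 = f(7), 7 = f(9), 8 = f(1).
Hence f is surjective.
The image of f is {1, 2, 3, 4, 5, 6, 7, 8}, which has 8 elements.

8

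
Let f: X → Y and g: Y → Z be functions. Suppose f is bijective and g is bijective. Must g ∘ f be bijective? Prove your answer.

bijective

Injectivity: if g(f(a)) = g(f(b)) then f(a) = f(b) (g injective) so a = b (f injective).
Surjectivity: for c ∈ Z pick b with g(b) = c, then a with f(a) = b; then (g ∘ f)(a) = c.
Thus g ∘ f is bijective.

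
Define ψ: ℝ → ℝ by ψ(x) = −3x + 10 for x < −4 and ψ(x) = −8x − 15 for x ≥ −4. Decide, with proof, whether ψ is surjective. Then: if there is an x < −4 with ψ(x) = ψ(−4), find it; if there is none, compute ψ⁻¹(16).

Both pieces are strictly decreasing (slopes −3 and −8), so each is injective on its own interval.
The left piece maps (−∞, −4) onto (22, ∞); the right piece maps [−4, ∞) onto (−∞, 17].
The union (22, ∞) ∪ (−∞, 17] omits the interval between 22 and 17; in particular 22 has no preimage. So ψ is not surjective.
Because the two images are disjoint, no x < −4 has ψ(x) = ψ(−4), so we compute ψ⁻¹(16): 16 lies in (−∞, 17], so solve −8x − 15 = 16: x = (16 + 15)/(−8) = −31/8.

-31/8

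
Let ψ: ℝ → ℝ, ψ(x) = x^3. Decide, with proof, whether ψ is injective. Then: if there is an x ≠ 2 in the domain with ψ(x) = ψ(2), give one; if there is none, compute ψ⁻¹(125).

On ℝ, x ↦ x^3 is strictly increasing (since 3 is odd), so ψ(x_1) = ψ(x_2) forces x_1 = x_2. Hence ψ is injective.
Since x ↦ x^3 is strictly increasing on ℝ, it is injective there, so no x ≠ 2 in the domain has ψ(x) = ψ(2). We therefore compute ψ⁻¹(125) = 125^{1/3} = 5 (indeed 5^3 = 125).

5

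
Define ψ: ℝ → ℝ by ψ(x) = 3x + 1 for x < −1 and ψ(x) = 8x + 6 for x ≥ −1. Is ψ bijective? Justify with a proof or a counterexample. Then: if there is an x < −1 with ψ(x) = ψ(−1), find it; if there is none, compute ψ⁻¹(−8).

Both pieces are strictly increasing (slopes 3 and 8), so each is injective on its own interval.
The left piece maps (−∞, −1) onto (−∞, −2); the right piece maps [−1, ∞) onto [−2, ∞).
Since −2 = −2, the images partition ℝ: ψ is injective and surjective, hence bijective.
Because the two images are disjoint, no x < −1 has ψ(x) = ψ(−1), so we compute ψ⁻¹(−8): −8 lies in (−∞, −2), so solve 3x + 1 = −8: x = (−8 − 1)/3 = −3.

-3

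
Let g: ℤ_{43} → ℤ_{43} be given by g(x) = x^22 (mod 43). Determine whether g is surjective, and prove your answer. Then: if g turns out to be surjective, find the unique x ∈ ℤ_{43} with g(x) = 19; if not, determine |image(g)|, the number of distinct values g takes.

g(21): Repeated squaring mod 43: 21^1 ≡ 21, 21^2 ≡ 21² = 441 ≡ 11, 21^4 ≡ 11² = 121 ≡ 35, 21^8 ≡ 35² = 1225 ≡ 21, 21^16 ≡ 21² = 441 ≡ 11. Since 22 = 16 + 4 + 2, 21^22 ≡ 11·35·11: 11·35 = 385 ≡ 41, then 41·11 = 451 ≡ 21. So 21^22 ≡ 21 (mod 43).
g(22): Repeated squaring mod 43: 22^1 ≡ 22, 22^2 ≡ 22² = 484 ≡ 11, 22^4 ≡ 11² = 121 ≡ 35, 22^8 ≡ 35² = 1225 ≡ 21, 22^16 ≡ 21² = 441 ≡ 11. Since 22 = 16 + 4 + 2, 22^22 ≡ 11·35·11: 11·35 = 385 ≡ 41, then 41·11 = 451 ≡ 21. So 22^22 ≡ 21 (mod 43).
So g(21) = g(22) = 21 while 21 ≠ 22, thus g is not injective.
A non-injective map from the 43-element set ℤ_{43} to itself takes at most 42 distinct values, so it cannot be surjective. Therefore g is not surjective.
Since g is not surjective, we determine |image(g)|. Computing x^22 mod 43 for each x (by repeated squaring, reducing mod 43 at every step), the values g(0), g(1), …, g(42) are: 0, 1, 41, 40, 4, 38, 6, 36, 35, 9, 10, 11, 31, 13, 14, 15, 16, 17, 25, 24, 23, 21, 21, 23, 24, 25, 17, 16, 15, 14, 13, 31, 11, 10, 9, 35, 36, 6, 38, 4, 40, 41, 1.
The distinct values are {0, 1, 4, 6, 9, 10, 11, 13, 14, 15, 16, 17, 21, 23, 24, 25, 31, 35, 36, 38, 40, 41}; there are 22 of them.

22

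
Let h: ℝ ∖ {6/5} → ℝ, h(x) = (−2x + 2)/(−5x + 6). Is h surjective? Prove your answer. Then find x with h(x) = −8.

If h(x) = 2/5, cross-multiplying gives −5(−2x + 2) = −2(−5x + 6), which simplifies to −10 = −12 — false.  So 2/5 has no preimage and h is not surjective.
Solving h(x) = −8: cross-multiplying gives −2x + 2 = −8(−5x + 6), which rearranges to −42x = −50, so x = 25/21.

25/21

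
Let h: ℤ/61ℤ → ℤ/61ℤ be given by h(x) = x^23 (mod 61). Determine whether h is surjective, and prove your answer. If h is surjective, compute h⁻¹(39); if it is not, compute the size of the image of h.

Since 61 is prime, the nonzero elements of ℤ/61ℤ form a cyclic group of order 60.
As gcd(23, 60) = 1, raising to the 23rd power is a bijection on this group: if u^23 ≡ v^23 then (uv^{−1})^23 = 1, and the only element of order dividing gcd(23, 60) = 1 is 1, so u = v.
With h(0) = 0 this makes h injective on all of ℤ/61ℤ, hence bijective (finite equal-size domain and codomain). In particular h is surjective.
Since h is surjective, we find the preimage of 39. The inverse of x ↦ x^23 on (ℤ/61ℤ)^× is x ↦ x^47, because 23·47 = 1081 = 18·60 + 1 ≡ 1 (mod 60) and x^{60} = 1 for x ≠ 0 (Fermat). So h⁻¹(39) = 39^47 mod 61.
Repeated squaring mod 61: 39^1 ≡ 39, 39^2 ≡ 39² = 1521 ≡ 57, 39^4 ≡ 57² = 3249 ≡ 16, 39^8 ≡ 16² = 256 ≡ 12, 39^16 ≡ 12² = 144 ≡ 22, 39^32 ≡ 22² = 484 ≡ 57. Since 47 = 32 + 8 + 4 + 2 + 1, 39^47 ≡ 57·12·16·57·39: 57·12 = 684 ≡ 13, then 13·16 = 208 ≡ 25, then 25·57 = 1425 ≡ 22, then 22·39 = 858 ≡ 4. So 39^47 ≡ 4 (mod 61).
Hence h⁻¹(39) = 4.

4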